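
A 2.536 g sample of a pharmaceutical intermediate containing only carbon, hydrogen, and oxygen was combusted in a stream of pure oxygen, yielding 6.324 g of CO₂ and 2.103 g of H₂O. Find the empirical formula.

mol C = 6.324 g CO₂ ÷ 44.009 g/mol = 0.14370 mol
mol H = 2 × 2.103 g H₂O ÷ 18.015 g/mol = 0.23347 mol
mass O = 2.536 − (1.7260 + 0.23534) = 0.57470 g → mol O = 0.57470 ÷ 15.999 = 0.035921 mol
Divide by the smallest (0.035921 mol): C 4.000, H 6.500, O 1.000
Multiplying each by 2 gives whole numbers: C 8.00, H 13.00, O 2.00

C8H13O2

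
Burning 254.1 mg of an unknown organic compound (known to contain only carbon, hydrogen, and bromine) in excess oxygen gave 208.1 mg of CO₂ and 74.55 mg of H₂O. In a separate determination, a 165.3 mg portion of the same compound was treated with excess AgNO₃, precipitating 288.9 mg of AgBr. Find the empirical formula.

C4H7Br2

mol C = 0.2081 g CO₂ ÷ 44.009 g/mol = 0.0047286 mol
mol H = 2 × 0.07455 g H₂O ÷ 18.015 g/mol = 0.0082764 mol
From the AgBr data: mol Br per gram of compound = (0.2889 ÷ 187.772) ÷ 0.1653 = 0.0093077 mol/g, so in the 0.2541 g combustion sample mol Br = 0.0023651 mol
Divide by the smallest (0.0023651 mol): C 1.999, H 3.499, Br 1.000
Multiplying each by 2 gives whole numbers: C 4.00, H 7.00, Br 2.00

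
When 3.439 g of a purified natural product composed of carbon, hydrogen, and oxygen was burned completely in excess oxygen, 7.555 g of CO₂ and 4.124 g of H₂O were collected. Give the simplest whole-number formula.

mol C = 7.555 g CO₂ ÷ 44.009 g/mol = 0.17167 mol
mol H = 2 × 4.124 g H₂O ÷ 18.015 g/mol = 0.45784 mol
mass O = 3.439 − (2.0619 + 0.46150) = 0.91558 g → mol O = 0.91558 ÷ 15.999 = 0.057227 mol
Divide by the smallest (0.057227 mol): C 3.000, H 8.000, O 1.000

C3H8O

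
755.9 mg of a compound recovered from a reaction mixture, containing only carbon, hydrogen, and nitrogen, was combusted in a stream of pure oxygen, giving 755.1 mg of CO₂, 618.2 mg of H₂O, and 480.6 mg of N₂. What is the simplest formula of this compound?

mol C = 0.7551 g CO₂ ÷ 44.009 g/mol = 0.017158 mol
mol H = 2 × 0.6182 g H₂O ÷ 18.015 g/mol = 0.068632 mol
mol N = 2 × 0.4806 g N₂ ÷ 28.014 g/mol = 0.034311 mol
Divide by the smallest (0.017158 mol): C 1.000, H 4.000, N 2.000

CH4N2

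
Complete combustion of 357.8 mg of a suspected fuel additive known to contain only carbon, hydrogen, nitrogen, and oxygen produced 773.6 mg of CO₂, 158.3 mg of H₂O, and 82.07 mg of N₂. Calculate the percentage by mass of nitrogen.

mol C = 0.7736 g CO₂ ÷ 44.009 g/mol = 0.017578 mol
mol H = 2 × 0.1583 g H₂O ÷ 18.015 g/mol = 0.017574 mol
mol N = 2 × 0.08207 g N₂ ÷ 28.014 g/mol = 0.0058592 mol
mass O = 0.3578 − (0.21113 + 0.017715 + 0.082070) = 0.046883 g → mol O = 0.046883 ÷ 15.999 = 0.0029304 mol
mass % N = 0.082070 g ÷ 0.3578 g × 100%

22.94%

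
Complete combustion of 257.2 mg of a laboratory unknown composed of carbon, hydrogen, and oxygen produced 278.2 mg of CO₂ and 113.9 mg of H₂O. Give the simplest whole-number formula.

mol C = 0.2782 g CO₂ ÷ 44.009 g/mol = 0.0063214 mol
mol H = 2 × 0.1139 g H₂O ÷ 18.015 g/mol = 0.012645 mol
mass O = 0.2572 − (0.075927 + 0.012746) = 0.16853 g → mol O = 0.16853 ÷ 15.999 = 0.010534 mol
Divide by the smallest (0.0063214 mol): C 1.000, H 2.000, O 1.666
Multiplying each by 3 gives whole numbers: C 3.00, H 6.00, O 5.00

C3H6O5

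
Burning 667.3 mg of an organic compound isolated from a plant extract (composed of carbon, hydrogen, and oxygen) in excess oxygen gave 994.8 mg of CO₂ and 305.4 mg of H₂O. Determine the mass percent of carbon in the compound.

mol C = 0.9948 g CO₂ ÷ 44.009 g/mol = 0.022604 mol
mol H = 2 × 0.3054 g H₂O ÷ 18.015 g/mol = 0.033905 mol
mass O = 0.6673 − (0.27150 + 0.034176) = 0.36162 g → mol O = 0.36162 ÷ 15.999 = 0.022603 mol
mass % C = 0.27150 g ÷ 0.6673 g × 100%

40.69%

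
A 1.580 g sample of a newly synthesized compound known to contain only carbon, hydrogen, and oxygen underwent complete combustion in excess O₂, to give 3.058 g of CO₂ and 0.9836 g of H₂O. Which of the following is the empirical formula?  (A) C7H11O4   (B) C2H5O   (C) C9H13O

(A) C7H11O4

mol C = 3.058 g CO₂ ÷ 44.009 g/mol = 0.069486 mol
mol H = 2 × 0.9836 g H₂O ÷ 18.015 g/mol = 0.10920 mol
mass O = 1.580 − (0.83459 + 0.11007) = 0.63533 g → mol O = 0.63533 ÷ 15.999 = 0.039711 mol
Divide by the smallest (0.039711 mol): C 1.750, H 2.750, O 1.000
Multiplying each by 4 gives whole numbers: C 7.00, H 11.00, O 4.00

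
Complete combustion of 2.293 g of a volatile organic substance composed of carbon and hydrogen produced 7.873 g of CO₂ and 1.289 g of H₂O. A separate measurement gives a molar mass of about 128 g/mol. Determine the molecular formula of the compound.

mol C = 7.873 g CO₂ ÷ 44.009 g/mol = 0.17890 mol
mol H = 2 × 1.289 g H₂O ÷ 18.015 g/mol = 0.14310 mol
Divide by the smallest (0.14310 mol): C 1.250, H 1.000
Multiplying each by 4 gives whole numbers: C 5.00, H 4.00
Empirical formula: C5H4
Empirical-formula mass = 64.09 g/mol; 128 ÷ 64.09 ≈ 2, so the molecular formula is C10H8.

C10H8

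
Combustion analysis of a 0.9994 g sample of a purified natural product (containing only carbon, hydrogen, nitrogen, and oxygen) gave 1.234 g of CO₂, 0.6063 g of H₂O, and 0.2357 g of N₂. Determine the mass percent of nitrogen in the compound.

mol C = 1.234 g CO₂ ÷ 44.009 g/mol = 0.028040 mol
mol H = 2 × 0.6063 g H₂O ÷ 18.015 g/mol = 0.067311 mol
mol N = 2 × 0.2357 g N₂ ÷ 28.014 g/mol = 0.016827 mol
mass O = 0.9994 − (0.33679 + 0.067849 + 0.23570) = 0.35907 g → mol O = 0.35907 ÷ 15.999 = 0.022443 mol
mass % N = 0.23570 g ÷ 0.9994 g × 100%

23.58%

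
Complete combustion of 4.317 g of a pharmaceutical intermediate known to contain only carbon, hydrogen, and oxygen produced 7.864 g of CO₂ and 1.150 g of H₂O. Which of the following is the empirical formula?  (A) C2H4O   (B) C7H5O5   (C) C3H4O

(B) C7H5O5

mol C = 7.864 g CO₂ ÷ 44.009 g/mol = 0.17869 mol
mol H = 2 × 1.150 g H₂O ÷ 18.015 g/mol = 0.12767 mol
mass O = 4.317 − (2.1463 + 0.12869) = 2.0421 g → mol O = 2.0421 ÷ 15.999 = 0.12764 mol
Divide by the smallest (0.12764 mol): C 1.400, H 1.000, O 1.000
Multiplying each by 5 gives whole numbers: C 7.00, H 5.00, O 5.00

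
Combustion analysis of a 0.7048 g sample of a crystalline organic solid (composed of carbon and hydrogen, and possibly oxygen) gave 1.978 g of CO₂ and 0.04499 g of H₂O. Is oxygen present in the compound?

yes

mol C = 1.978 g CO₂ ÷ 44.009 g/mol = 0.044945 mol
mol H = 2 × 0.04499 g H₂O ÷ 18.015 g/mol = 0.0049947 mol
C and H account for only 0.54487 g of the 0.7048 g sample; the remaining 0.15993 g must be oxygen.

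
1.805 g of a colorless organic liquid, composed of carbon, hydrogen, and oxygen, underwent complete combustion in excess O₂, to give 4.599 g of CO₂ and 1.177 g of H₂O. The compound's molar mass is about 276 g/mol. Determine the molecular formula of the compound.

C16H20O4

mol C = 4.599 g CO₂ ÷ 44.009 g/mol = 0.10450 mol
mol H = 2 × 1.177 g H₂O ÷ 18.015 g/mol = 0.13067 mol
mass O = 1.805 − (1.2552 + 0.13171) = 0.41812 g → mol O = 0.41812 ÷ 15.999 = 0.026134 mol
Divide by the smallest (0.026134 mol): C 3.999, H 5.000, O 1.000
Empirical formula: C4H5O
Empirical-formula mass = 69.08 g/mol; 276 ÷ 69.08 ≈ 4, so the molecular formula is C16H20O4.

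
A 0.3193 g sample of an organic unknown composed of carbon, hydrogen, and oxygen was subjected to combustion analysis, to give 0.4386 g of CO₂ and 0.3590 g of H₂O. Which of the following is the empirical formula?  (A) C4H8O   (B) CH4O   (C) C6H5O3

(B) CH4O

mol C = 0.4386 g CO₂ ÷ 44.009 g/mol = 0.0099661 mol
mol H = 2 × 0.3590 g H₂O ÷ 18.015 g/mol = 0.039856 mol
mass O = 0.3193 − (0.11970 + 0.040175) = 0.15942 g → mol O = 0.15942 ÷ 15.999 = 0.0099645 mol
Divide by the smallest (0.0099645 mol): C 1.000, H 4.000, O 1.000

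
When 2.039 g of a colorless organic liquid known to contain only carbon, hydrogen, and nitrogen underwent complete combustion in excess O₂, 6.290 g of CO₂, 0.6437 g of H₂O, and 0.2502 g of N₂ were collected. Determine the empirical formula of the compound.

C8H4N

mol C = 6.290 g CO₂ ÷ 44.009 g/mol = 0.14293 mol
mol H = 2 × 0.6437 g H₂O ÷ 18.015 g/mol = 0.071463 mol
mol N = 2 × 0.2502 g N₂ ÷ 28.014 g/mol = 0.017862 mol
Divide by the smallest (0.017862 mol): C 8.001, H 4.001, N 1.000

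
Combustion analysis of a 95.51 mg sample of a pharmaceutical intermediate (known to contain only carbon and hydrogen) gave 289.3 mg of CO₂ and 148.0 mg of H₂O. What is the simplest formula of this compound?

C2H5

mol C = 0.2893 g CO₂ ÷ 44.009 g/mol = 0.0065737 mol
mol H = 2 × 0.1480 g H₂O ÷ 18.015 g/mol = 0.016431 mol
Divide by the smallest (0.0065737 mol): C 1.000, H 2.499
Multiplying each by 2 gives whole numbers: C 2.00, H 5.00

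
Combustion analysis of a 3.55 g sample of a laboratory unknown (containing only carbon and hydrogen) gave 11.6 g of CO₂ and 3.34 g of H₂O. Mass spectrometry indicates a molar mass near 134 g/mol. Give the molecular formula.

mol C = 11.6 g CO₂ ÷ 44.009 g/mol = 0.2636 mol
mol H = 2 × 3.34 g H₂O ÷ 18.015 g/mol = 0.3708 mol
Divide by the smallest (0.2636 mol): C 1.000, H 1.407
Multiplying each by 5 gives whole numbers: C 5.00, H 7.03
Empirical formula: C5H7
Empirical-formula mass = 67.11 g/mol; 134 ÷ 67.11 ≈ 2, so the molecular formula is C10H14.

C10H14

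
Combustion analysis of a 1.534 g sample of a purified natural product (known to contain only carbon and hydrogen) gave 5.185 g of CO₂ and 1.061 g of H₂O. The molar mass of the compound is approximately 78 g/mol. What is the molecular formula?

C6H6

mol C = 5.185 g CO₂ ÷ 44.009 g/mol = 0.11782 mol
mol H = 2 × 1.061 g H₂O ÷ 18.015 g/mol = 0.11779 mol
Divide by the smallest (0.11779 mol): C 1.000, H 1.000
Empirical formula: CH
Empirical-formula mass = 13.02 g/mol; 78 ÷ 13.02 ≈ 6, so the molecular formula is C6H6.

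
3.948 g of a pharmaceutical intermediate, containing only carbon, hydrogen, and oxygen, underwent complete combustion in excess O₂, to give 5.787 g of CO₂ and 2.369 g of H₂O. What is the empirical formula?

mol C = 5.787 g CO₂ ÷ 44.009 g/mol = 0.13150 mol
mol H = 2 × 2.369 g H₂O ÷ 18.015 g/mol = 0.26300 mol
mass O = 3.948 − (1.5794 + 0.26511) = 2.1035 g → mol O = 2.1035 ÷ 15.999 = 0.13148 mol
Divide by the smallest (0.13148 mol): C 1.000, H 2.000, O 1.000

CH2O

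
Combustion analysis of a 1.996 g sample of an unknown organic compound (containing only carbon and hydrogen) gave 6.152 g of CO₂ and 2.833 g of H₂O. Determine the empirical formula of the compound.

mol C = 6.152 g CO₂ ÷ 44.009 g/mol = 0.13979 mol
mol H = 2 × 2.833 g H₂O ÷ 18.015 g/mol = 0.31452 mol
Divide by the smallest (0.13979 mol): C 1.000, H 2.250
Multiplying each by 4 gives whole numbers: C 4.00, H 9.00

C4H9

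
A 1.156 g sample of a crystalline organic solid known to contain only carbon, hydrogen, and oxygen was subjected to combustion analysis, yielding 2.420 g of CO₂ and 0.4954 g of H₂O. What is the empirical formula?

mol C = 2.420 g CO₂ ÷ 44.009 g/mol = 0.054989 mol
mol H = 2 × 0.4954 g H₂O ÷ 18.015 g/mol = 0.054999 mol
mass O = 1.156 − (0.66047 + 0.055439) = 0.44009 g → mol O = 0.44009 ÷ 15.999 = 0.027507 mol
Divide by the smallest (0.027507 mol): C 1.999, H 1.999, O 1.000

C2H2O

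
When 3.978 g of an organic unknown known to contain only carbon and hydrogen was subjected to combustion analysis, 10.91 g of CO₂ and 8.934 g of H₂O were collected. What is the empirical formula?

CH4

mol C = 10.91 g CO₂ ÷ 44.009 g/mol = 0.24790 mol
mol H = 2 × 8.934 g H₂O ÷ 18.015 g/mol = 0.99184 mol
Divide by the smallest (0.24790 mol): C 1.000, H 4.001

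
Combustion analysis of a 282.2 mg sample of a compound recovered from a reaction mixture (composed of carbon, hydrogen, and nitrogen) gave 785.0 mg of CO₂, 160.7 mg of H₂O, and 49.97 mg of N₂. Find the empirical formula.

mol C = 0.7850 g CO₂ ÷ 44.009 g/mol = 0.017837 mol
mol H = 2 × 0.1607 g H₂O ÷ 18.015 g/mol = 0.017841 mol
mol N = 2 × 0.04997 g N₂ ÷ 28.014 g/mol = 0.0035675 mol
Divide by the smallest (0.0035675 mol): C 5.000, H 5.001, N 1.000

C5H5N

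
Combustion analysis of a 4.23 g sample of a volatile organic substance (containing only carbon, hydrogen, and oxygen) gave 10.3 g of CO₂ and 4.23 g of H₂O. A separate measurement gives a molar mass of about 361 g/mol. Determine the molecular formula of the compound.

C20H40O5

mol C = 10.3 g CO₂ ÷ 44.009 g/mol = 0.2340 mol
mol H = 2 × 4.23 g H₂O ÷ 18.015 g/mol = 0.4696 mol
mass O = 4.23 − (2.811 + 0.4734) = 0.9455 g → mol O = 0.9455 ÷ 15.999 = 0.05910 mol
Divide by the smallest (0.05910 mol): C 3.960, H 7.946, O 1.000
Empirical formula: C4H8O
Empirical-formula mass = 72.11 g/mol; 361 ÷ 72.11 ≈ 5, so the molecular formula is C20H40O5.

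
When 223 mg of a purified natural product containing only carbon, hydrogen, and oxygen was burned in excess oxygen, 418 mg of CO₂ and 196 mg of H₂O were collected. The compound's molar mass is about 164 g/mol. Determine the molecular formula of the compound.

C7H16O4

mol C = 0.418 g CO₂ ÷ 44.009 g/mol = 0.009498 mol
mol H = 2 × 0.196 g H₂O ÷ 18.015 g/mol = 0.02176 mol
mass O = 0.223 − (0.1141 + 0.02193) = 0.08699 g → mol O = 0.08699 ÷ 15.999 = 0.005437 mol
Divide by the smallest (0.005437 mol): C 1.747, H 4.002, O 1.000
Multiplying each by 4 gives whole numbers: C 6.99, H 16.01, O 4.00
Empirical formula: C7H16O4
Empirical-formula mass = 164.20 g/mol; 164 ÷ 164.20 ≈ 1, so the molecular formula is C7H16O4.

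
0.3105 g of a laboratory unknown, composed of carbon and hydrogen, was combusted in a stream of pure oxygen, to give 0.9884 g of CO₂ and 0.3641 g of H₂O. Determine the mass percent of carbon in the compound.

86.88%

mol C = 0.9884 g CO₂ ÷ 44.009 g/mol = 0.022459 mol
mol H = 2 × 0.3641 g H₂O ÷ 18.015 g/mol = 0.040422 mol
mass % C = 0.26976 g ÷ 0.3105 g × 100%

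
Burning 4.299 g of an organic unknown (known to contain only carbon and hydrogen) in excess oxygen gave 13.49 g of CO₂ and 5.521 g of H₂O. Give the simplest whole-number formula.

mol C = 13.49 g CO₂ ÷ 44.009 g/mol = 0.30653 mol
mol H = 2 × 5.521 g H₂O ÷ 18.015 g/mol = 0.61293 mol
Divide by the smallest (0.30653 mol): C 1.000, H 2.000

CH2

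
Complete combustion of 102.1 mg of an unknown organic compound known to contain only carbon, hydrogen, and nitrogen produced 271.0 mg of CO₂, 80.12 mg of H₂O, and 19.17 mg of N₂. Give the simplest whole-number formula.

C9H13N2

mol C = 0.2710 g CO₂ ÷ 44.009 g/mol = 0.0061578 mol
mol H = 2 × 0.08012 g H₂O ÷ 18.015 g/mol = 0.0088948 mol
mol N = 2 × 0.01917 g N₂ ÷ 28.014 g/mol = 0.0013686 mol
Divide by the smallest (0.0013686 mol): C 4.499, H 6.499, N 1.000
Multiplying each by 2 gives whole numbers: C 9.00, H 13.00, N 2.00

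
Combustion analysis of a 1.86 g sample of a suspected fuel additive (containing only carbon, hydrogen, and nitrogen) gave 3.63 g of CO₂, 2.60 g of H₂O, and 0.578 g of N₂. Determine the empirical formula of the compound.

mol C = 3.63 g CO₂ ÷ 44.009 g/mol = 0.08248 mol
mol H = 2 × 2.60 g H₂O ÷ 18.015 g/mol = 0.2886 mol
mol N = 2 × 0.578 g N₂ ÷ 28.014 g/mol = 0.04127 mol
Divide by the smallest (0.04127 mol): C 1.999, H 6.995, N 1.000

C2H7N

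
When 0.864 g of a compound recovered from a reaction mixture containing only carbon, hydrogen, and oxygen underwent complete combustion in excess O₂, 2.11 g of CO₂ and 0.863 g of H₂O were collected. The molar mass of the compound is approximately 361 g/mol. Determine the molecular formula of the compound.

C20H40O5

mol C = 2.11 g CO₂ ÷ 44.009 g/mol = 0.04794 mol
mol H = 2 × 0.863 g H₂O ÷ 18.015 g/mol = 0.09581 mol
mass O = 0.864 − (0.5759 + 0.09658) = 0.1916 g → mol O = 0.1916 ÷ 15.999 = 0.01197 mol
Divide by the smallest (0.01197 mol): C 4.004, H 8.002, O 1.000
Empirical formula: C4H8O
Empirical-formula mass = 72.11 g/mol; 361 ÷ 72.11 ≈ 5, so the molecular formula is C20H40O5.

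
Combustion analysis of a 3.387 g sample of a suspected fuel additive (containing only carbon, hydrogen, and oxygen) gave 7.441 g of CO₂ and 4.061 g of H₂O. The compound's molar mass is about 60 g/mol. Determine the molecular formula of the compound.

C3H8O

mol C = 7.441 g CO₂ ÷ 44.009 g/mol = 0.16908 mol
mol H = 2 × 4.061 g H₂O ÷ 18.015 g/mol = 0.45085 mol
mass O = 3.387 − (2.0308 + 0.45445) = 0.90174 g → mol O = 0.90174 ÷ 15.999 = 0.056362 mol
Divide by the smallest (0.056362 mol): C 3.000, H 7.999, O 1.000
Empirical formula: C3H8O
Empirical-formula mass = 60.10 g/mol; 60 ÷ 60.10 ≈ 1, so the molecular formula is C3H8O.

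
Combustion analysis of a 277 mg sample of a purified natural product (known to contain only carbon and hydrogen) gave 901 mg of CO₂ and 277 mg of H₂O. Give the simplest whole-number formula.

mol C = 0.901 g CO₂ ÷ 44.009 g/mol = 0.02047 mol
mol H = 2 × 0.277 g H₂O ÷ 18.015 g/mol = 0.03075 mol
Divide by the smallest (0.02047 mol): C 1.000, H 1.502
Multiplying each by 2 gives whole numbers: C 2.00, H 3.00

C2H3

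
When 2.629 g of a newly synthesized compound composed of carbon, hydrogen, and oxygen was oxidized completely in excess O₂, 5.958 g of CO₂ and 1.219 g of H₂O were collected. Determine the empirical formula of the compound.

C5H5O2

mol C = 5.958 g CO₂ ÷ 44.009 g/mol = 0.13538 mol
mol H = 2 × 1.219 g H₂O ÷ 18.015 g/mol = 0.13533 mol
mass O = 2.629 − (1.6261 + 0.13641) = 0.86652 g → mol O = 0.86652 ÷ 15.999 = 0.054161 mol
Divide by the smallest (0.054161 mol): C 2.500, H 2.499, O 1.000
Multiplying each by 2 gives whole numbers: C 5.00, H 5.00, O 2.00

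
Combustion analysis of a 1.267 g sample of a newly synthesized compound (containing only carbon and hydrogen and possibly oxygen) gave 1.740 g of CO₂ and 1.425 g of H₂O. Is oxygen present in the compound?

mol C = 1.740 g CO₂ ÷ 44.009 g/mol = 0.039537 mol
mol H = 2 × 1.425 g H₂O ÷ 18.015 g/mol = 0.15820 mol
C and H account for only 0.63435 g of the 1.267 g sample; the remaining 0.63265 g must be oxygen.

yes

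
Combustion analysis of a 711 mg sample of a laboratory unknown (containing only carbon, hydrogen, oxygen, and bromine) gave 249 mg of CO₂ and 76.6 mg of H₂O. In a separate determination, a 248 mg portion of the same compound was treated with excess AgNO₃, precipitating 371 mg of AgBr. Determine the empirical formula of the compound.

C2H3Br2O4

mol C = 0.249 g CO₂ ÷ 44.009 g/mol = 0.005658 mol
mol H = 2 × 0.0766 g H₂O ÷ 18.015 g/mol = 0.008504 mol
From the AgBr data: mol Br per gram of compound = (0.371 ÷ 187.772) ÷ 0.248 = 0.007967 mol/g, so in the 0.711 g combustion sample mol Br = 0.005664 mol
mass O = 0.711 − (0.06796 + 0.008572 + 0.4526) = 0.1819 g → mol O = 0.1819 ÷ 15.999 = 0.01137 mol
Divide by the smallest (0.005658 mol): C 1.000, H 1.503, Br 1.001, O 2.009
Multiplying each by 2 gives whole numbers: C 2.00, H 3.01, Br 2.00, O 4.02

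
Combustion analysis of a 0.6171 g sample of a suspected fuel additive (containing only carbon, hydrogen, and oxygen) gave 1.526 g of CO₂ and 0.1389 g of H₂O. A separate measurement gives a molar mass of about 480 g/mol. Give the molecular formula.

mol C = 1.526 g CO₂ ÷ 44.009 g/mol = 0.034675 mol
mol H = 2 × 0.1389 g H₂O ÷ 18.015 g/mol = 0.015420 mol
mass O = 0.6171 − (0.41648 + 0.015544) = 0.18508 g → mol O = 0.18508 ÷ 15.999 = 0.011568 mol
Divide by the smallest (0.011568 mol): C 2.997, H 1.333, O 1.000
Multiplying each by 3 gives whole numbers: C 8.99, H 4.00, O 3.00
Empirical formula: C9H4O3
Empirical-formula mass = 160.13 g/mol; 480 ÷ 160.13 ≈ 3, so the molecular formula is C27H12O9.

C27H12O9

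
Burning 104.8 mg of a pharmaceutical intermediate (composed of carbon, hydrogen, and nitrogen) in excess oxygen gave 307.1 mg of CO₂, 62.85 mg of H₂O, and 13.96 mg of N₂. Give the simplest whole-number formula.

C7H7N

mol C = 0.3071 g CO₂ ÷ 44.009 g/mol = 0.0069781 mol
mol H = 2 × 0.06285 g H₂O ÷ 18.015 g/mol = 0.0069775 mol
mol N = 2 × 0.01396 g N₂ ÷ 28.014 g/mol = 0.00099664 mol
Divide by the smallest (0.00099664 mol): C 7.002, H 7.001, N 1.000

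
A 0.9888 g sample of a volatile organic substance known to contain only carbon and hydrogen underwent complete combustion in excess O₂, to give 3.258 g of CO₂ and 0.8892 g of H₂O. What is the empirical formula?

mol C = 3.258 g CO₂ ÷ 44.009 g/mol = 0.074030 mol
mol H = 2 × 0.8892 g H₂O ÷ 18.015 g/mol = 0.098718 mol
Divide by the smallest (0.074030 mol): C 1.000, H 1.333
Multiplying each by 3 gives whole numbers: C 3.00, H 4.00

C3H4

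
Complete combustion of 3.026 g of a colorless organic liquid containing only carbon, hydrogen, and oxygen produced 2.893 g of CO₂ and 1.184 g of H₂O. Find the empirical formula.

CH2O2

mol C = 2.893 g CO₂ ÷ 44.009 g/mol = 0.065737 mol
mol H = 2 × 1.184 g H₂O ÷ 18.015 g/mol = 0.13145 mol
mass O = 3.026 − (0.78956 + 0.13250) = 2.1039 g → mol O = 2.1039 ÷ 15.999 = 0.13150 mol
Divide by the smallest (0.065737 mol): C 1.000, H 2.000, O 2.000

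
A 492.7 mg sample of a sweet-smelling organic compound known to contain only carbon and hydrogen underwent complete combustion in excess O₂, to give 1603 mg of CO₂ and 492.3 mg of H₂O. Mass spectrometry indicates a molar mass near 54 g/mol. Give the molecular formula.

C4H6

mol C = 1.603 g CO₂ ÷ 44.009 g/mol = 0.036424 mol
mol H = 2 × 0.4923 g H₂O ÷ 18.015 g/mol = 0.054654 mol
Divide by the smallest (0.036424 mol): C 1.000, H 1.500
Multiplying each by 2 gives whole numbers: C 2.00, H 3.00
Empirical formula: C2H3
Empirical-formula mass = 27.05 g/mol; 54 ÷ 27.05 ≈ 2, so the molecular formula is C4H6.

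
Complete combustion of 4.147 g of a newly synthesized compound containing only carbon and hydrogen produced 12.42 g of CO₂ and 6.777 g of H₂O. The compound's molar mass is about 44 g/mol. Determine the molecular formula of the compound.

mol C = 12.42 g CO₂ ÷ 44.009 g/mol = 0.28222 mol
mol H = 2 × 6.777 g H₂O ÷ 18.015 g/mol = 0.75237 mol
Divide by the smallest (0.28222 mol): C 1.000, H 2.666
Multiplying each by 3 gives whole numbers: C 3.00, H 8.00
Empirical formula: C3H8
Empirical-formula mass = 44.10 g/mol; 44 ÷ 44.10 ≈ 1, so the molecular formula is C3H8.

C3H8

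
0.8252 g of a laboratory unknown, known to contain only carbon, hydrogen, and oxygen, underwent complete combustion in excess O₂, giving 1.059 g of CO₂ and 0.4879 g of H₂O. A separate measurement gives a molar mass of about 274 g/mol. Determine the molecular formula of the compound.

C8H18O10

mol C = 1.059 g CO₂ ÷ 44.009 g/mol = 0.024063 mol
mol H = 2 × 0.4879 g H₂O ÷ 18.015 g/mol = 0.054166 mol
mass O = 0.8252 − (0.28902 + 0.054599) = 0.48158 g → mol O = 0.48158 ÷ 15.999 = 0.030100 mol
Divide by the smallest (0.024063 mol): C 1.000, H 2.251, O 1.251
Multiplying each by 4 gives whole numbers: C 4.00, H 9.00, O 5.00
Empirical formula: C4H9O5
Empirical-formula mass = 137.11 g/mol; 274 ÷ 137.11 ≈ 2, so the molecular formula is C8H18O10.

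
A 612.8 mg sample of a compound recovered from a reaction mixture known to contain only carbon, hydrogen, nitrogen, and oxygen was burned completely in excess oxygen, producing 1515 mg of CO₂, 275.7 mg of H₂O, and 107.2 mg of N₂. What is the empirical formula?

mol C = 1.515 g CO₂ ÷ 44.009 g/mol = 0.034425 mol
mol H = 2 × 0.2757 g H₂O ÷ 18.015 g/mol = 0.030608 mol
mol N = 2 × 0.1072 g N₂ ÷ 28.014 g/mol = 0.0076533 mol
mass O = 0.6128 − (0.41348 + 0.030853 + 0.10720) = 0.061271 g → mol O = 0.061271 ÷ 15.999 = 0.0038297 mol
Divide by the smallest (0.0038297 mol): C 8.989, H 7.992, N 1.998, O 1.000

C9H8N2O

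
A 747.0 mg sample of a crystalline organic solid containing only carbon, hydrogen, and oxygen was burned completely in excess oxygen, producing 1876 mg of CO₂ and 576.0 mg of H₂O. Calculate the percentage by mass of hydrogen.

8.63%

mol C = 1.876 g CO₂ ÷ 44.009 g/mol = 0.042628 mol
mol H = 2 × 0.5760 g H₂O ÷ 18.015 g/mol = 0.063947 mol
mass O = 0.7470 − (0.51200 + 0.064458) = 0.17054 g → mol O = 0.17054 ÷ 15.999 = 0.010659 mol
mass % H = 0.064458 g ÷ 0.7470 g × 100%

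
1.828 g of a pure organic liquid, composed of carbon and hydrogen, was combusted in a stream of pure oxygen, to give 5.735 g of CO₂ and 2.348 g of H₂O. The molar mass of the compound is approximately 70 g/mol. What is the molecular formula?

C5H10

mol C = 5.735 g CO₂ ÷ 44.009 g/mol = 0.13031 mol
mol H = 2 × 2.348 g H₂O ÷ 18.015 g/mol = 0.26067 mol
Divide by the smallest (0.13031 mol): C 1.000, H 2.000
Empirical formula: CH2
Empirical-formula mass = 14.03 g/mol; 70 ÷ 14.03 ≈ 5, so the molecular formula is C5H10.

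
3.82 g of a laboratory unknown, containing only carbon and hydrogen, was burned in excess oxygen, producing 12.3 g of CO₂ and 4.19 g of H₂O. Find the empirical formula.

C3H5

mol C = 12.3 g CO₂ ÷ 44.009 g/mol = 0.2795 mol
mol H = 2 × 4.19 g H₂O ÷ 18.015 g/mol = 0.4652 mol
Divide by the smallest (0.2795 mol): C 1.000, H 1.664
Multiplying each by 3 gives whole numbers: C 3.00, H 4.99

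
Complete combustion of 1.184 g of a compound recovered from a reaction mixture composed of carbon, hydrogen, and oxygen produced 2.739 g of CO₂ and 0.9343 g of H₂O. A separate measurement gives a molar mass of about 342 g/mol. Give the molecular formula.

mol C = 2.739 g CO₂ ÷ 44.009 g/mol = 0.062237 mol
mol H = 2 × 0.9343 g H₂O ÷ 18.015 g/mol = 0.10372 mol
mass O = 1.184 − (0.74753 + 0.10455) = 0.33191 g → mol O = 0.33191 ÷ 15.999 = 0.020746 mol
Divide by the smallest (0.020746 mol): C 3.000, H 5.000, O 1.000
Empirical formula: C3H5O
Empirical-formula mass = 57.07 g/mol; 342 ÷ 57.07 ≈ 6, so the molecular formula is C18H30O6.

C18H30O6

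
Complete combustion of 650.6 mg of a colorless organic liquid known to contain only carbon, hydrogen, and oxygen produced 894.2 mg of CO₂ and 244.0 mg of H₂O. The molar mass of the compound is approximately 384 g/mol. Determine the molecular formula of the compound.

C12H16O14

mol C = 0.8942 g CO₂ ÷ 44.009 g/mol = 0.020319 mol
mol H = 2 × 0.2440 g H₂O ÷ 18.015 g/mol = 0.027089 mol
mass O = 0.6506 − (0.24405 + 0.027305) = 0.37925 g → mol O = 0.37925 ÷ 15.999 = 0.023705 mol
Divide by the smallest (0.020319 mol): C 1.000, H 1.333, O 1.167
Multiplying each by 6 gives whole numbers: C 6.00, H 8.00, O 7.00
Empirical formula: C6H8O7
Empirical-formula mass = 192.12 g/mol; 384 ÷ 192.12 ≈ 2, so the molecular formula is C12H16O14.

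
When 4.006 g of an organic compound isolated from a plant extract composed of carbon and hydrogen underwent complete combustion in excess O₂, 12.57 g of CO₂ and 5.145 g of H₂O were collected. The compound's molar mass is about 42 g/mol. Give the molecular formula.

mol C = 12.57 g CO₂ ÷ 44.009 g/mol = 0.28562 mol
mol H = 2 × 5.145 g H₂O ÷ 18.015 g/mol = 0.57119 mol
Divide by the smallest (0.28562 mol): C 1.000, H 2.000
Empirical formula: CH2
Empirical-formula mass = 14.03 g/mol; 42 ÷ 14.03 ≈ 3, so the molecular formula is C3H6.

C3H6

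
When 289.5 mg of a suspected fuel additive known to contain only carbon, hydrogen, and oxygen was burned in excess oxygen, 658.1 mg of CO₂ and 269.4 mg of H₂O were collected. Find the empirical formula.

C3H6O

mol C = 0.6581 g CO₂ ÷ 44.009 g/mol = 0.014954 mol
mol H = 2 × 0.2694 g H₂O ÷ 18.015 g/mol = 0.029908 mol
mass O = 0.2895 − (0.17961 + 0.030148) = 0.079743 g → mol O = 0.079743 ÷ 15.999 = 0.0049842 mol
Divide by the smallest (0.0049842 mol): C 3.000, H 6.001, O 1.000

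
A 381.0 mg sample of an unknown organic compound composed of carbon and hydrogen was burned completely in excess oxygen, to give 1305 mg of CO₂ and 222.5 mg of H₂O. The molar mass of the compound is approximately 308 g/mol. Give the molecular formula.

C24H20

mol C = 1.305 g CO₂ ÷ 44.009 g/mol = 0.029653 mol
mol H = 2 × 0.2225 g H₂O ÷ 18.015 g/mol = 0.024702 mol
Divide by the smallest (0.024702 mol): C 1.200, H 1.000
Multiplying each by 5 gives whole numbers: C 6.00, H 5.00
Empirical formula: C6H5
Empirical-formula mass = 77.11 g/mol; 308 ÷ 77.11 ≈ 4, so the molecular formula is C24H20.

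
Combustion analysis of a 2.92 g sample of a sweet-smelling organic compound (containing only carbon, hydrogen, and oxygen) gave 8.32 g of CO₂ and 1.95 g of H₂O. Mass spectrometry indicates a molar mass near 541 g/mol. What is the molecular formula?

mol C = 8.32 g CO₂ ÷ 44.009 g/mol = 0.1891 mol
mol H = 2 × 1.95 g H₂O ÷ 18.015 g/mol = 0.2165 mol
mass O = 2.92 − (2.271 + 0.2182) = 0.4311 g → mol O = 0.4311 ÷ 15.999 = 0.02694 mol
Divide by the smallest (0.02694 mol): C 7.017, H 8.035, O 1.000
Empirical formula: C7H8O
Empirical-formula mass = 108.14 g/mol; 541 ÷ 108.14 ≈ 5, so the molecular formula is C35H40O5.

C35H40O5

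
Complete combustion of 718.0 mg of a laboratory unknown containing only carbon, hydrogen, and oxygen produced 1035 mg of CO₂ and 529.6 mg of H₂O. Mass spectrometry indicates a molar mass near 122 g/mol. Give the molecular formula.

C4H10O4

mol C = 1.035 g CO₂ ÷ 44.009 g/mol = 0.023518 mol
mol H = 2 × 0.5296 g H₂O ÷ 18.015 g/mol = 0.058795 mol
mass O = 0.7180 − (0.28247 + 0.059266) = 0.37626 g → mol O = 0.37626 ÷ 15.999 = 0.023518 mol
Divide by the smallest (0.023518 mol): C 1.000, H 2.500, O 1.000
Multiplying each by 2 gives whole numbers: C 2.00, H 5.00, O 2.00
Empirical formula: C2H5O2
Empirical-formula mass = 61.06 g/mol; 122 ÷ 61.06 ≈ 2, so the molecular formula is C4H10O4.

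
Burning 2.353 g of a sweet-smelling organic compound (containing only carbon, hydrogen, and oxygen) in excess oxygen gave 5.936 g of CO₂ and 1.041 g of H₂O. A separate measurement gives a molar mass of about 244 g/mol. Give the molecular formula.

C14H12O4

mol C = 5.936 g CO₂ ÷ 44.009 g/mol = 0.13488 mol
mol H = 2 × 1.041 g H₂O ÷ 18.015 g/mol = 0.11557 mol
mass O = 2.353 − (1.6201 + 0.11649) = 0.61644 g → mol O = 0.61644 ÷ 15.999 = 0.038530 mol
Divide by the smallest (0.038530 mol): C 3.501, H 2.999, O 1.000
Multiplying each by 2 gives whole numbers: C 7.00, H 6.00, O 2.00
Empirical formula: C7H6O2
Empirical-formula mass = 122.12 g/mol; 244 ÷ 122.12 ≈ 2, so the molecular formula is C14H12O4.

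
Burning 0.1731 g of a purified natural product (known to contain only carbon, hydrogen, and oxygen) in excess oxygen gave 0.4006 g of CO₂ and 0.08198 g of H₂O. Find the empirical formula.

C8H8O3

mol C = 0.4006 g CO₂ ÷ 44.009 g/mol = 0.0091027 mol
mol H = 2 × 0.08198 g H₂O ÷ 18.015 g/mol = 0.0091013 mol
mass O = 0.1731 − (0.10933 + 0.0091741) = 0.054594 g → mol O = 0.054594 ÷ 15.999 = 0.0034123 mol
Divide by the smallest (0.0034123 mol): C 2.668, H 2.667, O 1.000
Multiplying each by 3 gives whole numbers: C 8.00, H 8.00, O 3.00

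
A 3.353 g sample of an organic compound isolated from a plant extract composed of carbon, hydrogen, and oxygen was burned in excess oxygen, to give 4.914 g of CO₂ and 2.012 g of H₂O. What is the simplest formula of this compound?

mol C = 4.914 g CO₂ ÷ 44.009 g/mol = 0.11166 mol
mol H = 2 × 2.012 g H₂O ÷ 18.015 g/mol = 0.22337 mol
mass O = 3.353 − (1.3411 + 0.22516) = 1.7867 g → mol O = 1.7867 ÷ 15.999 = 0.11168 mol
Divide by the smallest (0.11166 mol): C 1.000, H 2.000, O 1.000

CH2O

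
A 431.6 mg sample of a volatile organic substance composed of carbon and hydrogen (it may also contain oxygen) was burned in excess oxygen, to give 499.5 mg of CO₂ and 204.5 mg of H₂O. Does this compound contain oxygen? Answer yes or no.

mol C = 0.4995 g CO₂ ÷ 44.009 g/mol = 0.011350 mol
mol H = 2 × 0.2045 g H₂O ÷ 18.015 g/mol = 0.022703 mol
C and H account for only 0.15921 g of the 0.4316 g sample; the remaining 0.27239 g must be oxygen.

yes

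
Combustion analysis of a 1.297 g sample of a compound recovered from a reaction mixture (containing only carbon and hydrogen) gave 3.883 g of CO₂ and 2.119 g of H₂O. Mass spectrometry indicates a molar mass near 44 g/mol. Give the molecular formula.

mol C = 3.883 g CO₂ ÷ 44.009 g/mol = 0.088232 mol
mol H = 2 × 2.119 g H₂O ÷ 18.015 g/mol = 0.23525 mol
Divide by the smallest (0.088232 mol): C 1.000, H 2.666
Multiplying each by 3 gives whole numbers: C 3.00, H 8.00
Empirical formula: C3H8
Empirical-formula mass = 44.10 g/mol; 44 ÷ 44.10 ≈ 1, so the molecular formula is C3H8.

C3H8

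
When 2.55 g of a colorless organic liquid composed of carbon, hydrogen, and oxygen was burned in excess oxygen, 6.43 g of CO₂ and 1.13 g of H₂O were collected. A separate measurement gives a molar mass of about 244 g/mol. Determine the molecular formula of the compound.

C14H12O4

mol C = 6.43 g CO₂ ÷ 44.009 g/mol = 0.1461 mol
mol H = 2 × 1.13 g H₂O ÷ 18.015 g/mol = 0.1255 mol
mass O = 2.55 − (1.755 + 0.1265) = 0.6687 g → mol O = 0.6687 ÷ 15.999 = 0.04179 mol
Divide by the smallest (0.04179 mol): C 3.496, H 3.002, O 1.000
Multiplying each by 2 gives whole numbers: C 6.99, H 6.00, O 2.00
Empirical formula: C7H6O2
Empirical-formula mass = 122.12 g/mol; 244 ÷ 122.12 ≈ 2, so the molecular formula is C14H12O4.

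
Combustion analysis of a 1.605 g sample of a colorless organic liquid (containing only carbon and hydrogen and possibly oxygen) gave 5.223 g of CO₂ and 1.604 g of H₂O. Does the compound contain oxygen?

no

mol C = 5.223 g CO₂ ÷ 44.009 g/mol = 0.11868 mol
mol H = 2 × 1.604 g H₂O ÷ 18.015 g/mol = 0.17807 mol
C and H together account for 1.6050 g — essentially the entire 1.605 g sample — so the compound contains no oxygen.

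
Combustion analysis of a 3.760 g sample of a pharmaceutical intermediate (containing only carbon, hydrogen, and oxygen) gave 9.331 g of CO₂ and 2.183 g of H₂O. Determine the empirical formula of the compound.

C7H8O2

mol C = 9.331 g CO₂ ÷ 44.009 g/mol = 0.21202 mol
mol H = 2 × 2.183 g H₂O ÷ 18.015 g/mol = 0.24235 mol
mass O = 3.760 − (2.5466 + 0.24429) = 0.96908 g → mol O = 0.96908 ÷ 15.999 = 0.060571 mol
Divide by the smallest (0.060571 mol): C 3.500, H 4.001, O 1.000
Multiplying each by 2 gives whole numbers: C 7.00, H 8.00, O 2.00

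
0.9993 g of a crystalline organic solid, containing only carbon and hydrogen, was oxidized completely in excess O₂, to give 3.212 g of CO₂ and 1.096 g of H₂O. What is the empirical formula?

mol C = 3.212 g CO₂ ÷ 44.009 g/mol = 0.072985 mol
mol H = 2 × 1.096 g H₂O ÷ 18.015 g/mol = 0.12168 mol
Divide by the smallest (0.072985 mol): C 1.000, H 1.667
Multiplying each by 3 gives whole numbers: C 3.00, H 5.00

C3H5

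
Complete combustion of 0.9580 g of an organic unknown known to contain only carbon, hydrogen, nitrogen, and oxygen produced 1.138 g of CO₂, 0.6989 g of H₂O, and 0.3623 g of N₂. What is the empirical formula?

C2H6N2O

mol C = 1.138 g CO₂ ÷ 44.009 g/mol = 0.025858 mol
mol H = 2 × 0.6989 g H₂O ÷ 18.015 g/mol = 0.077591 mol
mol N = 2 × 0.3623 g N₂ ÷ 28.014 g/mol = 0.025866 mol
mass O = 0.9580 − (0.31058 + 0.078212 + 0.36230) = 0.20690 g → mol O = 0.20690 ÷ 15.999 = 0.012932 mol
Divide by the smallest (0.012932 mol): C 2.000, H 6.000, N 2.000, O 1.000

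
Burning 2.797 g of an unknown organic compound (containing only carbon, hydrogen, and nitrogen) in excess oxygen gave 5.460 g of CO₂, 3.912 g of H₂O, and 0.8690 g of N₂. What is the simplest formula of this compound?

mol C = 5.460 g CO₂ ÷ 44.009 g/mol = 0.12407 mol
mol H = 2 × 3.912 g H₂O ÷ 18.015 g/mol = 0.43430 mol
mol N = 2 × 0.8690 g N₂ ÷ 28.014 g/mol = 0.062040 mol
Divide by the smallest (0.062040 mol): C 2.000, H 7.000, N 1.000

C2H7N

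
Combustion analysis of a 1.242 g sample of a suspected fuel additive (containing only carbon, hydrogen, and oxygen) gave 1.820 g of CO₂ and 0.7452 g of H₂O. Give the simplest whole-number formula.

CH2O

mol C = 1.820 g CO₂ ÷ 44.009 g/mol = 0.041355 mol
mol H = 2 × 0.7452 g H₂O ÷ 18.015 g/mol = 0.082731 mol
mass O = 1.242 − (0.49672 + 0.083393) = 0.66189 g → mol O = 0.66189 ÷ 15.999 = 0.041371 mol
Divide by the smallest (0.041355 mol): C 1.000, H 2.001, O 1.000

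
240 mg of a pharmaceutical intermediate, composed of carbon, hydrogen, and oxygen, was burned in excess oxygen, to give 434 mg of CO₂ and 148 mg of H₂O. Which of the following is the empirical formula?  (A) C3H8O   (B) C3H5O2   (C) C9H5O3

(B) C3H5O2

mol C = 0.434 g CO₂ ÷ 44.009 g/mol = 0.009862 mol
mol H = 2 × 0.148 g H₂O ÷ 18.015 g/mol = 0.01643 mol
mass O = 0.240 − (0.1184 + 0.01656) = 0.1050 g → mol O = 0.1050 ÷ 15.999 = 0.006562 mol
Divide by the smallest (0.006562 mol): C 1.503, H 2.504, O 1.000
Multiplying each by 2 gives whole numbers: C 3.01, H 5.01, O 2.00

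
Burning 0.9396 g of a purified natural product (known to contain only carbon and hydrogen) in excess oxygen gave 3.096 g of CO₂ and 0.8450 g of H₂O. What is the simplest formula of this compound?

mol C = 3.096 g CO₂ ÷ 44.009 g/mol = 0.070349 mol
mol H = 2 × 0.8450 g H₂O ÷ 18.015 g/mol = 0.093811 mol
Divide by the smallest (0.070349 mol): C 1.000, H 1.333
Multiplying each by 3 gives whole numbers: C 3.00, H 4.00

C3H4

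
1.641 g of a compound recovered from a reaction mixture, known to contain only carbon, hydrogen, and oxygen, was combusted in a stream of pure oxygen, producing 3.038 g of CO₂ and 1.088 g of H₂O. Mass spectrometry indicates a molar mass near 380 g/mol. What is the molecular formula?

C16H28O10

mol C = 3.038 g CO₂ ÷ 44.009 g/mol = 0.069031 mol
mol H = 2 × 1.088 g H₂O ÷ 18.015 g/mol = 0.12079 mol
mass O = 1.641 − (0.82914 + 0.12175) = 0.69011 g → mol O = 0.69011 ÷ 15.999 = 0.043135 mol
Divide by the smallest (0.043135 mol): C 1.600, H 2.800, O 1.000
Multiplying each by 5 gives whole numbers: C 8.00, H 14.00, O 5.00
Empirical formula: C8H14O5
Empirical-formula mass = 190.19 g/mol; 380 ÷ 190.19 ≈ 2, so the molecular formula is C16H28O10.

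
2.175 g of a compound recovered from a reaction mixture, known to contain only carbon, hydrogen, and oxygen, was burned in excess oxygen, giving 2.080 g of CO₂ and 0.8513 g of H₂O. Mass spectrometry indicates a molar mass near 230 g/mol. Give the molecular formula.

mol C = 2.080 g CO₂ ÷ 44.009 g/mol = 0.047263 mol
mol H = 2 × 0.8513 g H₂O ÷ 18.015 g/mol = 0.094510 mol
mass O = 2.175 − (0.56768 + 0.095266) = 1.5121 g → mol O = 1.5121 ÷ 15.999 = 0.094509 mol
Divide by the smallest (0.047263 mol): C 1.000, H 2.000, O 2.000
Empirical formula: CH2O2
Empirical-formula mass = 46.02 g/mol; 230 ÷ 46.02 ≈ 5, so the molecular formula is C5H10O10.

C5H10O10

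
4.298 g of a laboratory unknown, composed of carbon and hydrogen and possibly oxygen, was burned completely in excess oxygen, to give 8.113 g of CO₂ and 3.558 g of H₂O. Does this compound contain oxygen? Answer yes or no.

yes

mol C = 8.113 g CO₂ ÷ 44.009 g/mol = 0.18435 mol
mol H = 2 × 3.558 g H₂O ÷ 18.015 g/mol = 0.39500 mol
C and H account for only 2.6124 g of the 4.298 g sample; the remaining 1.6856 g must be oxygen.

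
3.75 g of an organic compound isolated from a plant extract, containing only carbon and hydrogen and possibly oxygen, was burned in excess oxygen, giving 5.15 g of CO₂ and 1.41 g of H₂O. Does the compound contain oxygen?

yes

mol C = 5.15 g CO₂ ÷ 44.009 g/mol = 0.1170 mol
mol H = 2 × 1.41 g H₂O ÷ 18.015 g/mol = 0.1565 mol
C and H account for only 1.563 g of the 3.75 g sample; the remaining 2.187 g must be oxygen.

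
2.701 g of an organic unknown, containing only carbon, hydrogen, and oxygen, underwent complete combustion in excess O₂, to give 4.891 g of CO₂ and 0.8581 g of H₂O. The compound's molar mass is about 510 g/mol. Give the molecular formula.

mol C = 4.891 g CO₂ ÷ 44.009 g/mol = 0.11114 mol
mol H = 2 × 0.8581 g H₂O ÷ 18.015 g/mol = 0.095265 mol
mass O = 2.701 − (1.3349 + 0.096027) = 1.2701 g → mol O = 1.2701 ÷ 15.999 = 0.079387 mol
Divide by the smallest (0.079387 mol): C 1.400, H 1.200, O 1.000
Multiplying each by 5 gives whole numbers: C 7.00, H 6.00, O 5.00
Empirical formula: C7H6O5
Empirical-formula mass = 170.12 g/mol; 510 ÷ 170.12 ≈ 3, so the molecular formula is C21H18O15.

C21H18O15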